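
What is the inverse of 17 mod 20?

20 = 1*17 + 3
17 = 5*3 + 2
3 = 1*2 + 1
2 = 2*1 + 0
gcd(17, 20) = 1, so the inverse exists.
Bézout: 1 = 6*20 − 7*17.
So 17⁻¹ ≡ −7 ≡ 13 (mod 20).

13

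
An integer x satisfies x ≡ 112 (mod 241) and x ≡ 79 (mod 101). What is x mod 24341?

9270

241⁻¹ mod 101: 241·57 ≡ 1 (mod 101), so 241⁻¹ ≡ 57.
x = 112 + 241·((79 − 112)·57 mod 101) = 112 + 241·38 = 9270.
Check: 9270 mod 241 = 112, 9270 mod 101 = 79. ✓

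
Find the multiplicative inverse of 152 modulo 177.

92

Run the extended Euclidean algorithm:
177 = 1·152 + 25
152 = 6·25 + 2
25 = 12·2 + 1
2 = 2·1 + 0
gcd(152, 177) = 1, so the inverse exists.
Bézout: 1 = 73·177 − 85·152.
So 152⁻¹ ≡ −85 ≡ 92 (mod 177).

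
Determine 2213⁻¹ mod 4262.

2157

4262 = 1·2213 + 2049
2213 = 1·2049 + 164
2049 = 12·164 + 81
164 = 2·81 + 2
81 = 40·2 + 1
2 = 2·1 + 0
gcd(2213, 4262) = 1, so the inverse exists.
Back-substitute for 1:
1 = 1·81 − 40·2
  = −40·164 + 81·81
  = 81·2049 − 1012·164
  = −1012·2213 + 1093·2049
  = 1093·4262 − 2105·2213
So 2213⁻¹ ≡ −2105 ≡ 2157 (mod 4262).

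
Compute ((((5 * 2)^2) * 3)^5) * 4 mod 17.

6

5 * 2 = 10
(10)^2 ≡ 15 (mod 17)
15 * 3 = 45 ≡ 11 (mod 17)
(11)^5 ≡ 10 (mod 17)
10 * 4 = 40 ≡ 6 (mod 17)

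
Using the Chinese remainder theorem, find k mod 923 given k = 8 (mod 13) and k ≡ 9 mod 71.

13⁻¹ mod 71: 13*11 ≡ 1 (mod 71), so 13⁻¹ ≡ 11.
k = 8 + 13*((9 − 8)*11 mod 71) = 8 + 13*11 = 151.

151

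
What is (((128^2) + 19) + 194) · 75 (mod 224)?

7

(128)^2 ≡ 32 (mod 224)
32 + 19 = 51
51 + 194 = 245 ≡ 21 (mod 224)
21 · 75 = 1575 ≡ 7 (mod 224)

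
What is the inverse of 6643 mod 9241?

281

9241 = 1*6643 + 2598
6643 = 2*2598 + 1447
2598 = 1*1447 + 1151
1447 = 1*1151 + 296
1151 = 3*296 + 263
296 = 1*263 + 33
263 = 7*33 + 32
33 = 1*32 + 1
32 = 32*1 + 0
gcd(6643, 9241) = 1, so the inverse exists.
Back-substitute for 1:
1 = 1*33 − 1*32
  = −1*263 + 8*33
  = 8*296 − 9*263
  = −9*1151 + 35*296
  = 35*1447 − 44*1151
  = −44*2598 + 79*1447
  = 79*6643 − 202*2598
  = −202*9241 + 281*6643
So 6643⁻¹ ≡ 281 (mod 9241).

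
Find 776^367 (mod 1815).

206

367 in binary is 101101111, i.e. 367 = 256 + 64 + 32 + 8 + 4 + 2 + 1.
776^1 ≡ 776 (mod 1815)
776^2 ≡ 776^2 = 602176 ≡ 1411 (mod 1815)
776^4 ≡ 1411^2 = 1990921 ≡ 1681 (mod 1815)
776^8 ≡ 1681^2 = 2825761 ≡ 1621 (mod 1815)
776^16 ≡ 1621^2 = 2627641 ≡ 1336 (mod 1815)
776^32 ≡ 1336^2 = 1784896 ≡ 751 (mod 1815)
776^64 ≡ 751^2 = 564001 ≡ 1351 (mod 1815)
776^128 ≡ 1351^2 = 1825201 ≡ 1126 (mod 1815)
776^256 ≡ 1126^2 = 1267876 ≡ 1006 (mod 1815)
776^367 = 776^256 × 776^64 × 776^32 × 776^8 × 776^4 × 776^2 × 776^1 ≡ 1006 × 1351 × 751 × 1621 × 1681 × 1411 × 776 (mod 1815).
Accumulate the product:
1006 × 1351 = 1359106 ≡ 1486
1486 × 751 = 1115986 ≡ 1576
1576 × 1621 = 2554696 ≡ 991
991 × 1681 = 1665871 ≡ 1516
1516 × 1411 = 2139076 ≡ 1006
1006 × 776 = 780656 ≡ 206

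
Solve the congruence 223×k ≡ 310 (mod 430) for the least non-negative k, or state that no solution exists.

gcd(223, 430) = 1, so a unique solution mod 430 exists.
223⁻¹ ≡ 27 (mod 430).
k ≡ 27×310 ≡ 200 (mod 430).

200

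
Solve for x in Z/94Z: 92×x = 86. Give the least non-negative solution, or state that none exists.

gcd(92, 94) = 2, and 2 | 86, so solutions exist.
Divide through by 2: 46×x ≡ 43 (mod 47).
46⁻¹ ≡ 46 (mod 47).
x ≡ 46×43 ≡ 4 (mod 47).
The smallest non-negative solution is x = 4.

4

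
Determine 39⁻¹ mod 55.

Apply the Euclidean algorithm and back-substitute:
55 = 1·39 + 16
39 = 2·16 + 7
16 = 2·7 + 2
7 = 3·2 + 1
2 = 2·1 + 0
gcd(39, 55) = 1, so the inverse exists.
Back-substitute for 1:
1 = 1·7 − 3·2
  = −3·16 + 7·7
  = 7·39 − 17·16
  = −17·55 + 24·39
So 39⁻¹ ≡ 24 (mod 55).

24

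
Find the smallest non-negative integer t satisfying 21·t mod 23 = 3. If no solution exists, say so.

gcd(21, 23) = 1, so a unique solution mod 23 exists.
21⁻¹ ≡ 11 (mod 23).
t ≡ 11·3 ≡ 10 (mod 23).

10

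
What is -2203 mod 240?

-2203 = -10*240 + 197, so -2203 ≡ 197 (mod 240).

197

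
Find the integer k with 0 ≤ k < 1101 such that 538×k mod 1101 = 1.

88

Run the extended Euclidean algorithm:
1101 = 2×538 + 25
538 = 21×25 + 13
25 = 1×13 + 12
13 = 1×12 + 1
12 = 12×1 + 0
gcd(538, 1101) = 1, so the inverse exists.
Back-substitute for 1:
1 = 1×13 − 1×12
  = −1×25 + 2×13
  = 2×538 − 43×25
  = −43×1101 + 88×538
So 538⁻¹ ≡ 88 (mod 1101).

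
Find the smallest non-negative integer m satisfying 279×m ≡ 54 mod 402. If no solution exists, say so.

78

gcd(279, 402) = 3, and 3 | 54, so solutions exist.
Divide through by 3: 93×m ≡ 18 mod 134.
93⁻¹ ≡ 49 (mod 134).
m ≡ 49×18 ≡ 78 (mod 134).
The smallest non-negative solution is m = 78.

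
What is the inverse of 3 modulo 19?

13

Run the extended Euclidean algorithm:
19 = 6×3 + 1
3 = 3×1 + 0
gcd(3, 19) = 1, so the inverse exists.
Back-substitute for 1:
1 = 1×19 − 6×3
So 3⁻¹ ≡ −6 ≡ 13 (mod 19).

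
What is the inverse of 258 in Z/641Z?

241

Apply the Euclidean algorithm and back-substitute:
641 = 2·258 + 125
258 = 2·125 + 8
125 = 15·8 + 5
8 = 1·5 + 3
5 = 1·3 + 2
3 = 1·2 + 1
2 = 2·1 + 0
gcd(258, 641) = 1, so the inverse exists.
Back-substitute for 1:
1 = 1·3 − 1·2
  = −1·5 + 2·3
  = 2·8 − 3·5
  = −3·125 + 47·8
  = 47·258 − 97·125
  = −97·641 + 241·258
So 258⁻¹ ≡ 241 (mod 641).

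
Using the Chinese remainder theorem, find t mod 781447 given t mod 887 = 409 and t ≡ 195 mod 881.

887⁻¹ mod 881: 887*147 ≡ 1 (mod 881), so 887⁻¹ ≡ 147.
t = 409 + 887*((195 − 409)*147 mod 881) = 409 + 887*258 = 229255.

229255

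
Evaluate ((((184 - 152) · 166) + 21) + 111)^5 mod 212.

168

184 - 152 = 32
32 · 166 = 5312 ≡ 12 (mod 212)
12 + 21 = 33
33 + 111 = 144
(144)^5 ≡ 168 (mod 212)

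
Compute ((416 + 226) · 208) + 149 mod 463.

416 + 226 = 642 ≡ 179 (mod 463)
179 · 208 = 37232 ≡ 192 (mod 463)
192 + 149 = 341

341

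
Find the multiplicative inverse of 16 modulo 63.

By the extended Euclidean algorithm:
63 = 3·16 + 15
16 = 1·15 + 1
15 = 15·1 + 0
gcd(16, 63) = 1, so the inverse exists.
Back-substitute for 1:
1 = 1·16 − 1·15
  = −1·63 + 4·16
So 16⁻¹ ≡ 4 (mod 63).

4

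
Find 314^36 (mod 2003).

36 in binary is 100100, i.e. 36 = 32 + 4.
314^1 ≡ 314 (mod 2003)
314^2 ≡ 314^2 = 98596 ≡ 449 (mod 2003)
314^4 ≡ 449^2 = 201601 ≡ 1301 (mod 2003)
314^8 ≡ 1301^2 = 1692601 ≡ 66 (mod 2003)
314^16 ≡ 66^2 = 4356 ≡ 350 (mod 2003)
314^32 ≡ 350^2 = 122500 ≡ 317 (mod 2003)
314^36 = 314^32 × 314^4 ≡ 317 × 1301 (mod 2003).
317 × 1301 = 412417 ≡ 1802 (mod 2003).

1802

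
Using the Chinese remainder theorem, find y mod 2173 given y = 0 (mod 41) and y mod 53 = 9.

1599

41⁻¹ mod 53: 41·22 ≡ 1 (mod 53), so 41⁻¹ ≡ 22.
y = 0 + 41·((9 − 0)·22 mod 53) = 0 + 41·39 = 1599.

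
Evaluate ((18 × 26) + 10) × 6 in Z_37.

19

18 × 26 = 468 ≡ 24 (mod 37)
24 + 10 = 34
34 × 6 = 204 ≡ 19 (mod 37)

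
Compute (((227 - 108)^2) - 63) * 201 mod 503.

227 - 108 = 119
(119)^2 ≡ 77 (mod 503)
77 - 63 = 14
14 * 201 = 2814 ≡ 299 (mod 503)

299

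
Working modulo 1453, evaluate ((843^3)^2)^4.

(843)^3 ≡ 848 (mod 1453)
(848)^2 ≡ 1322 (mod 1453)
(1322)^4 ≡ 69 (mod 1453)

69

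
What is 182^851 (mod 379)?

By square-and-multiply:
851 in binary is 1101010011, i.e. 851 = 512 + 256 + 64 + 16 + 2 + 1.
182^1 ≡ 182 (mod 379)
182^2 ≡ 182^2 = 33124 ≡ 151 (mod 379)
182^4 ≡ 151^2 = 22801 ≡ 61 (mod 379)
182^8 ≡ 61^2 = 3721 ≡ 310 (mod 379)
182^16 ≡ 310^2 = 96100 ≡ 213 (mod 379)
182^32 ≡ 213^2 = 45369 ≡ 268 (mod 379)
182^64 ≡ 268^2 = 71824 ≡ 193 (mod 379)
182^128 ≡ 193^2 = 37249 ≡ 107 (mod 379)
182^256 ≡ 107^2 = 11449 ≡ 79 (mod 379)
182^512 ≡ 79^2 = 6241 ≡ 177 (mod 379)
182^851 = 182^512 × 182^256 × 182^64 × 182^16 × 182^2 × 182^1 ≡ 177 × 79 × 193 × 213 × 151 × 182 (mod 379).
Accumulate the product:
177 × 79 = 13983 ≡ 339
339 × 193 = 65427 ≡ 239
239 × 213 = 50907 ≡ 121
121 × 151 = 18271 ≡ 79
79 × 182 = 14378 ≡ 355

355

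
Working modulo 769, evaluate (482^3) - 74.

(482)^3 ≡ 695 (mod 769)
695 - 74 = 621

621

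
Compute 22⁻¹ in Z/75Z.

Apply the Euclidean algorithm and back-substitute:
75 = 3*22 + 9
22 = 2*9 + 4
9 = 2*4 + 1
4 = 4*1 + 0
gcd(22, 75) = 1, so the inverse exists.
Bézout: 1 = 5*75 − 17*22.
So 22⁻¹ ≡ −17 ≡ 58 (mod 75).

58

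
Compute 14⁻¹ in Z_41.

Run the extended Euclidean algorithm:
41 = 2·14 + 13
14 = 1·13 + 1
13 = 13·1 + 0
gcd(14, 41) = 1, so the inverse exists.
Bézout: 1 = −1·41 + 3·14.
So 14⁻¹ ≡ 3 (mod 41).

3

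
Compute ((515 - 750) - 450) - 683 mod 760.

515 - 750 = -235 ≡ 525 (mod 760)
525 - 450 = 75
75 - 683 = -608 ≡ 152 (mod 760)

152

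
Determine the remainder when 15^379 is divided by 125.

379 in binary is 101111011, i.e. 379 = 256 + 64 + 32 + 16 + 8 + 2 + 1.
15^1 ≡ 15 (mod 125)
15^2 ≡ 15^2 = 225 ≡ 100 (mod 125)
15^4 ≡ 100^2 = 10000 ≡ 0 (mod 125)
15^8 ≡ 0^2 = 0 (mod 125)
15^16 ≡ 0^2 = 0 (mod 125)
15^32 ≡ 0^2 = 0 (mod 125)
15^64 ≡ 0^2 = 0 (mod 125)
15^128 ≡ 0^2 = 0 (mod 125)
15^256 ≡ 0^2 = 0 (mod 125)
15^379 = 15^256 × 15^64 × 15^32 × 15^16 × 15^8 × 15^2 × 15^1 ≡ 0 × 0 × 0 × 0 × 0 × 100 × 15 (mod 125).
Accumulate the product:
0 × 0 = 0
0 × 0 = 0
0 × 0 = 0
0 × 0 = 0
0 × 100 = 0
0 × 15 = 0

0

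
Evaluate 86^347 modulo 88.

347 in binary is 101011011, i.e. 347 = 256 + 64 + 16 + 8 + 2 + 1.
86^1 ≡ 86 (mod 88)
86^2 ≡ 86^2 = 7396 ≡ 4 (mod 88)
86^4 ≡ 4^2 = 16 (mod 88)
86^8 ≡ 16^2 = 256 ≡ 80 (mod 88)
86^16 ≡ 80^2 = 6400 ≡ 64 (mod 88)
86^32 ≡ 64^2 = 4096 ≡ 48 (mod 88)
86^64 ≡ 48^2 = 2304 ≡ 16 (mod 88)
86^128 ≡ 16^2 = 256 ≡ 80 (mod 88)
86^256 ≡ 80^2 = 6400 ≡ 64 (mod 88)
86^347 = 86^256 · 86^64 · 86^16 · 86^8 · 86^2 · 86^1 ≡ 64 · 16 · 64 · 80 · 4 · 86 (mod 88).
Accumulate the product:
64 · 16 = 1024 ≡ 56
56 · 64 = 3584 ≡ 64
64 · 80 = 5120 ≡ 16
16 · 4 = 64
64 · 86 = 5504 ≡ 48

48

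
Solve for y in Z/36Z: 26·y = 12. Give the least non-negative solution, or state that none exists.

gcd(26, 36) = 2, and 2 | 12, so solutions exist.
Divide through by 2: 13·y ≡ 6 mod 18.
13⁻¹ ≡ 7 (mod 18).
y ≡ 7·6 ≡ 6 (mod 18).
The smallest non-negative solution is y = 6.

6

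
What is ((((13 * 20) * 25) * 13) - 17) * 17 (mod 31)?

13 * 20 = 260 ≡ 12 (mod 31)
12 * 25 = 300 ≡ 21 (mod 31)
21 * 13 = 273 ≡ 25 (mod 31)
25 - 17 = 8
8 * 17 = 136 ≡ 12 (mod 31)

12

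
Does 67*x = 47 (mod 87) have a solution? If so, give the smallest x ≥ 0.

gcd(67, 87) = 1, so a unique solution mod 87 exists.
67⁻¹ ≡ 13 (mod 87).
x ≡ 13*47 ≡ 2 (mod 87).

2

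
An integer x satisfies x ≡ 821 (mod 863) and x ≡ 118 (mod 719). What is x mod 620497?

69861

863⁻¹ mod 719: 863*5 ≡ 1 (mod 719), so 863⁻¹ ≡ 5.
x = 821 + 863*((118 − 821)*5 mod 719) = 821 + 863*80 = 69861.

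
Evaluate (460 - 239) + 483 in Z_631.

73

460 - 239 = 221
221 + 483 = 704 ≡ 73 (mod 631)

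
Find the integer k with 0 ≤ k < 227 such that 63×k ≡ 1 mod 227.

209

227 = 3·63 + 38
63 = 1·38 + 25
38 = 1·25 + 13
25 = 1·13 + 12
13 = 1·12 + 1
12 = 12·1 + 0
gcd(63, 227) = 1, so the inverse exists.
Bézout: 1 = 5·227 − 18·63.
So 63⁻¹ ≡ −18 ≡ 209 (mod 227).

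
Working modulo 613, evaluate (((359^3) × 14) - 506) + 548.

(359)^3 ≡ 265 (mod 613)
265 × 14 = 3710 ≡ 32 (mod 613)
32 - 506 = -474 ≡ 139 (mod 613)
139 + 548 = 687 ≡ 74 (mod 613)

74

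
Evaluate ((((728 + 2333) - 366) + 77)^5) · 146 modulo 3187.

728 + 2333 = 3061
3061 - 366 = 2695
2695 + 77 = 2772
(2772)^5 ≡ 2352 (mod 3187)
2352 · 146 = 343392 ≡ 2383 (mod 3187)

2383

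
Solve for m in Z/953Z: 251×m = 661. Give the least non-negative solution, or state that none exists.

519

gcd(251, 953) = 1, so a unique solution mod 953 exists.
251⁻¹ ≡ 243 (mod 953).
m ≡ 243×661 ≡ 519 (mod 953).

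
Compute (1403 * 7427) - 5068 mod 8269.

1403 * 7427 = 10420081 ≡ 1141 (mod 8269)
1141 - 5068 = -3927 ≡ 4342 (mod 8269)

4342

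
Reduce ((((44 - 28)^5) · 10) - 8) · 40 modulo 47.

44 - 28 = 16
(16)^5 ≡ 6 (mod 47)
6 · 10 = 60 ≡ 13 (mod 47)
13 - 8 = 5
5 · 40 = 200 ≡ 12 (mod 47)

12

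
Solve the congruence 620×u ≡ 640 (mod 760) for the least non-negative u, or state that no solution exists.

gcd(620, 760) = 20, and 20 | 640, so solutions exist.
Divide through by 20: 31×u ≡ 32 (mod 38).
31⁻¹ ≡ 27 (mod 38).
u ≡ 27×32 ≡ 28 (mod 38).
The smallest non-negative solution is u = 28.

28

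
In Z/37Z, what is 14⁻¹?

Run the extended Euclidean algorithm:
37 = 2*14 + 9
14 = 1*9 + 5
9 = 1*5 + 4
5 = 1*4 + 1
4 = 4*1 + 0
gcd(14, 37) = 1, so the inverse exists.
Bézout: 1 = −3*37 + 8*14.
So 14⁻¹ ≡ 8 (mod 37).

8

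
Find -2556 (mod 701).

-2556 = -4*701 + 248, so -2556 ≡ 248 (mod 701).

248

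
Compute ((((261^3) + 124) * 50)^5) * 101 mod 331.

145

(261)^3 ≡ 247 (mod 331)
247 + 124 = 371 ≡ 40 (mod 331)
40 * 50 = 2000 ≡ 14 (mod 331)
(14)^5 ≡ 280 (mod 331)
280 * 101 = 28280 ≡ 145 (mod 331)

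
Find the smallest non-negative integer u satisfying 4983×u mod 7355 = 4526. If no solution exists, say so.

1257

gcd(4983, 7355) = 1, so a unique solution mod 7355 exists.
4983⁻¹ ≡ 2862 (mod 7355).
u ≡ 2862×4526 ≡ 1257 (mod 7355).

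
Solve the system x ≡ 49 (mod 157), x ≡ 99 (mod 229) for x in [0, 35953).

157⁻¹ mod 229: 157*194 ≡ 1 (mod 229), so 157⁻¹ ≡ 194.
x = 49 + 157*((99 − 49)*194 mod 229) = 49 + 157*82 = 12923.

12923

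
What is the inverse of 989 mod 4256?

4256 = 4*989 + 300
989 = 3*300 + 89
300 = 3*89 + 33
89 = 2*33 + 23
33 = 1*23 + 10
23 = 2*10 + 3
10 = 3*3 + 1
3 = 3*1 + 0
gcd(989, 4256) = 1, so the inverse exists.
Back-substitute for 1:
1 = 1*10 − 3*3
  = −3*23 + 7*10
  = 7*33 − 10*23
  = −10*89 + 27*33
  = 27*300 − 91*89
  = −91*989 + 300*300
  = 300*4256 − 1291*989
So 989⁻¹ ≡ −1291 ≡ 2965 (mod 4256).

2965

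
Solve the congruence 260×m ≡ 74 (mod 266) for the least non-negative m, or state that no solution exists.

gcd(260, 266) = 2, and 2 | 74, so solutions exist.
Divide through by 2: 130×m ≡ 37 mod 133.
130⁻¹ ≡ 44 (mod 133).
m ≡ 44×37 ≡ 32 (mod 133).
The smallest non-negative solution is m = 32.

32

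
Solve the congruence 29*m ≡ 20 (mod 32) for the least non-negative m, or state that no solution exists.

4

gcd(29, 32) = 1, so a unique solution mod 32 exists.
29⁻¹ ≡ 21 (mod 32).
m ≡ 21*20 ≡ 4 (mod 32).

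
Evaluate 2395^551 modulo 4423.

719

Compute successive squares:
551 in binary is 1000100111, i.e. 551 = 512 + 32 + 4 + 2 + 1.
2395^1 ≡ 2395 (mod 4423)
2395^2 ≡ 2395^2 = 5736025 ≡ 3817 (mod 4423)
2395^4 ≡ 3817^2 = 14569489 ≡ 127 (mod 4423)
2395^8 ≡ 127^2 = 16129 ≡ 2860 (mod 4423)
2395^16 ≡ 2860^2 = 8179600 ≡ 1473 (mod 4423)
2395^32 ≡ 1473^2 = 2169729 ≡ 2459 (mod 4423)
2395^64 ≡ 2459^2 = 6046681 ≡ 440 (mod 4423)
2395^128 ≡ 440^2 = 193600 ≡ 3411 (mod 4423)
2395^256 ≡ 3411^2 = 11634921 ≡ 2431 (mod 4423)
2395^512 ≡ 2431^2 = 5909761 ≡ 633 (mod 4423)
2395^551 = 2395^512 * 2395^32 * 2395^4 * 2395^2 * 2395^1 ≡ 633 * 2459 * 127 * 3817 * 2395 (mod 4423).
Accumulate the product:
633 * 2459 = 1556547 ≡ 4074
4074 * 127 = 517398 ≡ 4330
4330 * 3817 = 16527610 ≡ 3282
3282 * 2395 = 7860390 ≡ 719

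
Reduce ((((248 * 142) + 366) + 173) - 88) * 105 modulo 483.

336

248 * 142 = 35216 ≡ 440 (mod 483)
440 + 366 = 806 ≡ 323 (mod 483)
323 + 173 = 496 ≡ 13 (mod 483)
13 - 88 = -75 ≡ 408 (mod 483)
408 * 105 = 42840 ≡ 336 (mod 483)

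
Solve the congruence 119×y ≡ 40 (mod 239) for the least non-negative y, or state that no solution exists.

gcd(119, 239) = 1, so a unique solution mod 239 exists.
119⁻¹ ≡ 237 (mod 239).
y ≡ 237×40 ≡ 159 (mod 239).

159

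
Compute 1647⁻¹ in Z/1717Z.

1300

Apply the Euclidean algorithm and back-substitute:
1717 = 1×1647 + 70
1647 = 23×70 + 37
70 = 1×37 + 33
37 = 1×33 + 4
33 = 8×4 + 1
4 = 4×1 + 0
gcd(1647, 1717) = 1, so the inverse exists.
Back-substitute for 1:
1 = 1×33 − 8×4
  = −8×37 + 9×33
  = 9×70 − 17×37
  = −17×1647 + 400×70
  = 400×1717 − 417×1647
So 1647⁻¹ ≡ −417 ≡ 1300 (mod 1717).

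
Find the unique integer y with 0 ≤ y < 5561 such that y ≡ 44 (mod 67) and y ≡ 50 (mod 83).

714

67⁻¹ mod 83: 67×57 ≡ 1 (mod 83), so 67⁻¹ ≡ 57.
y = 44 + 67×((50 − 44)×57 mod 83) = 44 + 67×10 = 714.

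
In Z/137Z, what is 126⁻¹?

Run the extended Euclidean algorithm:
137 = 1*126 + 11
126 = 11*11 + 5
11 = 2*5 + 1
5 = 5*1 + 0
gcd(126, 137) = 1, so the inverse exists.
Back-substitute for 1:
1 = 1*11 − 2*5
  = −2*126 + 23*11
  = 23*137 − 25*126
So 126⁻¹ ≡ −25 ≡ 112 (mod 137).

112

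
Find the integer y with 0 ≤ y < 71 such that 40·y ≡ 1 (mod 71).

Run the extended Euclidean algorithm:
71 = 1·40 + 31
40 = 1·31 + 9
31 = 3·9 + 4
9 = 2·4 + 1
4 = 4·1 + 0
gcd(40, 71) = 1, so the inverse exists.
Bézout: 1 = −9·71 + 16·40.
So 40⁻¹ ≡ 16 (mod 71).

16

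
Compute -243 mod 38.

23

-243 = -7×38 + 23, so -243 ≡ 23 (mod 38).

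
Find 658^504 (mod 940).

376

658^1 ≡ 658 (mod 940)
658^2 ≡ 658^2 = 432964 ≡ 564 (mod 940)
658^4 ≡ 564^2 = 318096 ≡ 376 (mod 940)
658^8 ≡ 376^2 = 141376 ≡ 376 (mod 940)
658^16 ≡ 376^2 = 141376 ≡ 376 (mod 940)
658^32 ≡ 376^2 = 141376 ≡ 376 (mod 940)
658^64 ≡ 376^2 = 141376 ≡ 376 (mod 940)
658^128 ≡ 376^2 = 141376 ≡ 376 (mod 940)
658^256 ≡ 376^2 = 141376 ≡ 376 (mod 940)
658^504 = 658^256 · 658^128 · 658^64 · 658^32 · 658^16 · 658^8 ≡ 376 · 376 · 376 · 376 · 376 · 376 (mod 940).
Accumulate the product:
376 · 376 = 141376 ≡ 376
376 · 376 = 141376 ≡ 376
376 · 376 = 141376 ≡ 376
376 · 376 = 141376 ≡ 376
376 · 376 = 141376 ≡ 376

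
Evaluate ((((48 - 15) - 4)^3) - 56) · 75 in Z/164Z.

147

48 - 15 = 33
33 - 4 = 29
(29)^3 ≡ 117 (mod 164)
117 - 56 = 61
61 · 75 = 4575 ≡ 147 (mod 164)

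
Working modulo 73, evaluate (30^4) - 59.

6

(30)^4 ≡ 65 (mod 73)
65 - 59 = 6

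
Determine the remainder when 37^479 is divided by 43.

Using repeated squaring:
479 in binary is 111011111, i.e. 479 = 256 + 128 + 64 + 16 + 8 + 4 + 2 + 1.
37^1 ≡ 37 (mod 43)
37^2 ≡ 37^2 = 1369 ≡ 36 (mod 43)
37^4 ≡ 36^2 = 1296 ≡ 6 (mod 43)
37^8 ≡ 6^2 = 36 (mod 43)
37^16 ≡ 36^2 = 1296 ≡ 6 (mod 43)
37^32 ≡ 6^2 = 36 (mod 43)
37^64 ≡ 36^2 = 1296 ≡ 6 (mod 43)
37^128 ≡ 6^2 = 36 (mod 43)
37^256 ≡ 36^2 = 1296 ≡ 6 (mod 43)
37^479 = 37^256 · 37^128 · 37^64 · 37^16 · 37^8 · 37^4 · 37^2 · 37^1 ≡ 6 · 36 · 6 · 6 · 36 · 6 · 36 · 37 (mod 43).
Accumulate the product:
6 · 36 = 216 ≡ 1
1 · 6 = 6
6 · 6 = 36
36 · 36 = 1296 ≡ 6
6 · 6 = 36
36 · 36 = 1296 ≡ 6
6 · 37 = 222 ≡ 7

7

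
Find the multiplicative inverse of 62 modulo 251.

166

Apply the Euclidean algorithm and back-substitute:
251 = 4×62 + 3
62 = 20×3 + 2
3 = 1×2 + 1
2 = 2×1 + 0
gcd(62, 251) = 1, so the inverse exists.
Bézout: 1 = 21×251 − 85×62.
So 62⁻¹ ≡ −85 ≡ 166 (mod 251).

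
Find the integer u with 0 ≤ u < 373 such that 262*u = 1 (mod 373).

Run the extended Euclidean algorithm:
373 = 1*262 + 111
262 = 2*111 + 40
111 = 2*40 + 31
40 = 1*31 + 9
31 = 3*9 + 4
9 = 2*4 + 1
4 = 4*1 + 0
gcd(262, 373) = 1, so the inverse exists.
Bézout: 1 = −59*373 + 84*262.
So 262⁻¹ ≡ 84 (mod 373).

84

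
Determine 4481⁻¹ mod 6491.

6491 = 1·4481 + 2010
4481 = 2·2010 + 461
2010 = 4·461 + 166
461 = 2·166 + 129
166 = 1·129 + 37
129 = 3·37 + 18
37 = 2·18 + 1
18 = 18·1 + 0
gcd(4481, 6491) = 1, so the inverse exists.
Bézout: 1 = 243·6491 − 352·4481.
So 4481⁻¹ ≡ −352 ≡ 6139 (mod 6491).

6139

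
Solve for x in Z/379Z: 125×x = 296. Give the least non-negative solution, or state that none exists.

157

gcd(125, 379) = 1, so a unique solution mod 379 exists.
125⁻¹ ≡ 94 (mod 379).
x ≡ 94×296 ≡ 157 (mod 379).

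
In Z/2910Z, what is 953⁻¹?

2910 = 3×953 + 51
953 = 18×51 + 35
51 = 1×35 + 16
35 = 2×16 + 3
16 = 5×3 + 1
3 = 3×1 + 0
gcd(953, 2910) = 1, so the inverse exists.
Back-substitute for 1:
1 = 1×16 − 5×3
  = −5×35 + 11×16
  = 11×51 − 16×35
  = −16×953 + 299×51
  = 299×2910 − 913×953
So 953⁻¹ ≡ −913 ≡ 1997 (mod 2910).

1997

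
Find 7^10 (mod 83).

10 in binary is 1010, i.e. 10 = 8 + 2.
7^1 ≡ 7 (mod 83)
7^2 ≡ 7^2 = 49 (mod 83)
7^4 ≡ 49^2 = 2401 ≡ 77 (mod 83)
7^8 ≡ 77^2 = 5929 ≡ 36 (mod 83)
7^10 = 7^8 * 7^2 ≡ 36 * 49 (mod 83).
36 * 49 = 1764 ≡ 21 (mod 83).

21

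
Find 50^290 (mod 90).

70

Using repeated squaring:
50^1 ≡ 50 (mod 90)
50^2 ≡ 50^2 = 2500 ≡ 70 (mod 90)
50^4 ≡ 70^2 = 4900 ≡ 40 (mod 90)
50^8 ≡ 40^2 = 1600 ≡ 70 (mod 90)
50^16 ≡ 70^2 = 4900 ≡ 40 (mod 90)
50^32 ≡ 40^2 = 1600 ≡ 70 (mod 90)
50^64 ≡ 70^2 = 4900 ≡ 40 (mod 90)
50^128 ≡ 40^2 = 1600 ≡ 70 (mod 90)
50^256 ≡ 70^2 = 4900 ≡ 40 (mod 90)
50^290 = 50^256 · 50^32 · 50^2 ≡ 40 · 70 · 70 (mod 90).
Accumulate the product:
40 · 70 = 2800 ≡ 10
10 · 70 = 700 ≡ 70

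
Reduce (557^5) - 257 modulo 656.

44

(557)^5 ≡ 301 (mod 656)
301 - 257 = 44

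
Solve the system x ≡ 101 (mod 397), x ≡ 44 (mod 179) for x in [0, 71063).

397⁻¹ mod 179: 397·101 ≡ 1 (mod 179), so 397⁻¹ ≡ 101.
x = 101 + 397·((44 − 101)·101 mod 179) = 101 + 397·150 = 59651.
Check: 59651 mod 397 = 101, 59651 mod 179 = 44. ✓

59651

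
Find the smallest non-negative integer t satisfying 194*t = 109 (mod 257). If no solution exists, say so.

190

gcd(194, 257) = 1, so a unique solution mod 257 exists.
194⁻¹ ≡ 155 (mod 257).
t ≡ 155*109 ≡ 190 (mod 257).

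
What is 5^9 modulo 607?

406

5^1 ≡ 5 (mod 607)
5^2 ≡ 5^2 = 25 (mod 607)
5^4 ≡ 25^2 = 625 ≡ 18 (mod 607)
5^8 ≡ 18^2 = 324 (mod 607)
5^9 = 5^8 * 5^1 ≡ 324 * 5 (mod 607).
324 * 5 = 1620 ≡ 406 (mod 607).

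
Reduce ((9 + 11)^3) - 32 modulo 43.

13

9 + 11 = 20
(20)^3 ≡ 2 (mod 43)
2 - 32 = -30 ≡ 13 (mod 43)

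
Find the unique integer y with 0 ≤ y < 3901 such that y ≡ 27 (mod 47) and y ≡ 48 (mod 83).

1625

47⁻¹ mod 83: 47×53 ≡ 1 (mod 83), so 47⁻¹ ≡ 53.
y = 27 + 47×((48 − 27)×53 mod 83) = 27 + 47×34 = 1625.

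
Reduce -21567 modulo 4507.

968

-21567 = -5*4507 + 968, so -21567 ≡ 968 (mod 4507).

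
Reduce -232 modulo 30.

8

-232 = -8·30 + 8, so -232 ≡ 8 (mod 30).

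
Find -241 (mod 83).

8

-241 = -3*83 + 8, so -241 ≡ 8 (mod 83).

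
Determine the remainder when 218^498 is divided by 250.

498 in binary is 111110010, i.e. 498 = 256 + 128 + 64 + 32 + 16 + 2.
218^1 ≡ 218 (mod 250)
218^2 ≡ 218^2 = 47524 ≡ 24 (mod 250)
218^4 ≡ 24^2 = 576 ≡ 76 (mod 250)
218^8 ≡ 76^2 = 5776 ≡ 26 (mod 250)
218^16 ≡ 26^2 = 676 ≡ 176 (mod 250)
218^32 ≡ 176^2 = 30976 ≡ 226 (mod 250)
218^64 ≡ 226^2 = 51076 ≡ 76 (mod 250)
218^128 ≡ 76^2 = 5776 ≡ 26 (mod 250)
218^256 ≡ 26^2 = 676 ≡ 176 (mod 250)
218^498 = 218^256 · 218^128 · 218^64 · 218^32 · 218^16 · 218^2 ≡ 176 · 26 · 76 · 226 · 176 · 24 (mod 250).
Accumulate the product:
176 · 26 = 4576 ≡ 76
76 · 76 = 5776 ≡ 26
26 · 226 = 5876 ≡ 126
126 · 176 = 22176 ≡ 176
176 · 24 = 4224 ≡ 224

224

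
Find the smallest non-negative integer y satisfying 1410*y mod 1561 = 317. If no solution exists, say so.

gcd(1410, 1561) = 1, so a unique solution mod 1561 exists.
1410⁻¹ ≡ 796 (mod 1561).
y ≡ 796*317 ≡ 1011 (mod 1561).

1011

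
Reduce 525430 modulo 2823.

525430 = 186*2823 + 352, so 525430 ≡ 352 (mod 2823).

352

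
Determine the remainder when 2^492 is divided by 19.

Using repeated squaring:
2^1 ≡ 2 (mod 19)
2^2 ≡ 2^2 = 4 (mod 19)
2^4 ≡ 4^2 = 16 (mod 19)
2^8 ≡ 16^2 = 256 ≡ 9 (mod 19)
2^16 ≡ 9^2 = 81 ≡ 5 (mod 19)
2^32 ≡ 5^2 = 25 ≡ 6 (mod 19)
2^64 ≡ 6^2 = 36 ≡ 17 (mod 19)
2^128 ≡ 17^2 = 289 ≡ 4 (mod 19)
2^256 ≡ 4^2 = 16 (mod 19)
2^492 = 2^256 * 2^128 * 2^64 * 2^32 * 2^8 * 2^4 ≡ 16 * 4 * 17 * 6 * 9 * 16 (mod 19).
Accumulate the product:
16 * 4 = 64 ≡ 7
7 * 17 = 119 ≡ 5
5 * 6 = 30 ≡ 11
11 * 9 = 99 ≡ 4
4 * 16 = 64 ≡ 7

7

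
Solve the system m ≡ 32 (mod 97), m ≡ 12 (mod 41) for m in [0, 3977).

97⁻¹ mod 41: 97·11 ≡ 1 (mod 41), so 97⁻¹ ≡ 11.
m = 32 + 97·((12 − 32)·11 mod 41) = 32 + 97·26 = 2554.

2554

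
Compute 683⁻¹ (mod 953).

60

Run the extended Euclidean algorithm:
953 = 1·683 + 270
683 = 2·270 + 143
270 = 1·143 + 127
143 = 1·127 + 16
127 = 7·16 + 15
16 = 1·15 + 1
15 = 15·1 + 0
gcd(683, 953) = 1, so the inverse exists.
Back-substitute for 1:
1 = 1·16 − 1·15
  = −1·127 + 8·16
  = 8·143 − 9·127
  = −9·270 + 17·143
  = 17·683 − 43·270
  = −43·953 + 60·683
So 683⁻¹ ≡ 60 (mod 953).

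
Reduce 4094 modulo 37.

24

4094 = 110·37 + 24, so 4094 ≡ 24 (mod 37).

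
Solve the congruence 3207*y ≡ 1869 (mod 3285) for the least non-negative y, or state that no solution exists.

692

gcd(3207, 3285) = 3, and 3 | 1869, so solutions exist.
Divide through by 3: 1069*y ≡ 623 mod 1095.
1069⁻¹ ≡ 379 (mod 1095).
y ≡ 379*623 ≡ 692 (mod 1095).
The smallest non-negative solution is y = 692.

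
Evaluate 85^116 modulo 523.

By square-and-multiply:
85^1 ≡ 85 (mod 523)
85^2 ≡ 85^2 = 7225 ≡ 426 (mod 523)
85^4 ≡ 426^2 = 181476 ≡ 518 (mod 523)
85^8 ≡ 518^2 = 268324 ≡ 25 (mod 523)
85^16 ≡ 25^2 = 625 ≡ 102 (mod 523)
85^32 ≡ 102^2 = 10404 ≡ 467 (mod 523)
85^64 ≡ 467^2 = 218089 ≡ 521 (mod 523)
85^116 = 85^64 * 85^32 * 85^16 * 85^4 ≡ 521 * 467 * 102 * 518 (mod 523).
Accumulate the product:
521 * 467 = 243307 ≡ 112
112 * 102 = 11424 ≡ 441
441 * 518 = 228438 ≡ 410

410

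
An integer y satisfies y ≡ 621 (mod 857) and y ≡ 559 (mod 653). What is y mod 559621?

857⁻¹ mod 653: 857*637 ≡ 1 (mod 653), so 857⁻¹ ≡ 637.
y = 621 + 857*((559 − 621)*637 mod 653) = 621 + 857*339 = 291144.

291144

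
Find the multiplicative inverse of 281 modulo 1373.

987

1373 = 4·281 + 249
281 = 1·249 + 32
249 = 7·32 + 25
32 = 1·25 + 7
25 = 3·7 + 4
7 = 1·4 + 3
4 = 1·3 + 1
3 = 3·1 + 0
gcd(281, 1373) = 1, so the inverse exists.
Back-substitute for 1:
1 = 1·4 − 1·3
  = −1·7 + 2·4
  = 2·25 − 7·7
  = −7·32 + 9·25
  = 9·249 − 70·32
  = −70·281 + 79·249
  = 79·1373 − 386·281
So 281⁻¹ ≡ −386 ≡ 987 (mod 1373).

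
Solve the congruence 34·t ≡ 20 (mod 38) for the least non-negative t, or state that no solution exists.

gcd(34, 38) = 2, and 2 | 20, so solutions exist.
Divide through by 2: 17·t mod 19 = 10.
17⁻¹ ≡ 9 (mod 19).
t ≡ 9·10 ≡ 14 (mod 19).
The smallest non-negative solution is t = 14.

14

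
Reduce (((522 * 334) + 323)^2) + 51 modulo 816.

522 * 334 = 174348 ≡ 540 (mod 816)
540 + 323 = 863 ≡ 47 (mod 816)
(47)^2 ≡ 577 (mod 816)
577 + 51 = 628

628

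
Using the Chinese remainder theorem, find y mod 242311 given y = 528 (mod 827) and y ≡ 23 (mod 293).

827⁻¹ mod 293: 827*231 ≡ 1 (mod 293), so 827⁻¹ ≡ 231.
y = 528 + 827*((23 − 528)*231 mod 293) = 528 + 827*252 = 208932.

208932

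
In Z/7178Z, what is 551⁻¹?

7178 = 13*551 + 15
551 = 36*15 + 11
15 = 1*11 + 4
11 = 2*4 + 3
4 = 1*3 + 1
3 = 3*1 + 0
gcd(551, 7178) = 1, so the inverse exists.
Back-substitute for 1:
1 = 1*4 − 1*3
  = −1*11 + 3*4
  = 3*15 − 4*11
  = −4*551 + 147*15
  = 147*7178 − 1915*551
So 551⁻¹ ≡ −1915 ≡ 5263 (mod 7178).

5263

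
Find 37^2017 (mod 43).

37

2017 in binary is 11111100001, i.e. 2017 = 1024 + 512 + 256 + 128 + 64 + 32 + 1.
37^1 ≡ 37 (mod 43)
37^2 ≡ 37^2 = 1369 ≡ 36 (mod 43)
37^4 ≡ 36^2 = 1296 ≡ 6 (mod 43)
37^8 ≡ 6^2 = 36 (mod 43)
37^16 ≡ 36^2 = 1296 ≡ 6 (mod 43)
37^32 ≡ 6^2 = 36 (mod 43)
37^64 ≡ 36^2 = 1296 ≡ 6 (mod 43)
37^128 ≡ 6^2 = 36 (mod 43)
37^256 ≡ 36^2 = 1296 ≡ 6 (mod 43)
37^512 ≡ 6^2 = 36 (mod 43)
37^1024 ≡ 36^2 = 1296 ≡ 6 (mod 43)
37^2017 = 37^1024 * 37^512 * 37^256 * 37^128 * 37^64 * 37^32 * 37^1 ≡ 6 * 36 * 6 * 36 * 6 * 36 * 37 (mod 43).
Accumulate the product:
6 * 36 = 216 ≡ 1
1 * 6 = 6
6 * 36 = 216 ≡ 1
1 * 6 = 6
6 * 36 = 216 ≡ 1
1 * 37 = 37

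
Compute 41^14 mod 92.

13

14 in binary is 1110, i.e. 14 = 8 + 4 + 2.
41^1 ≡ 41 (mod 92)
41^2 ≡ 41^2 = 1681 ≡ 25 (mod 92)
41^4 ≡ 25^2 = 625 ≡ 73 (mod 92)
41^8 ≡ 73^2 = 5329 ≡ 85 (mod 92)
41^14 = 41^8 · 41^4 · 41^2 ≡ 85 · 73 · 25 (mod 92).
Accumulate the product:
85 · 73 = 6205 ≡ 41
41 · 25 = 1025 ≡ 13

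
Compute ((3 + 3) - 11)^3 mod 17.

3 + 3 = 6
6 - 11 = -5 ≡ 12 (mod 17)
(12)^3 ≡ 11 (mod 17)

11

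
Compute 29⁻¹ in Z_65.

65 = 2*29 + 7
29 = 4*7 + 1
7 = 7*1 + 0
gcd(29, 65) = 1, so the inverse exists.
Back-substitute for 1:
1 = 1*29 − 4*7
  = −4*65 + 9*29
So 29⁻¹ ≡ 9 (mod 65).

9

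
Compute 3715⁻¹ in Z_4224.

4224 = 1*3715 + 509
3715 = 7*509 + 152
509 = 3*152 + 53
152 = 2*53 + 46
53 = 1*46 + 7
46 = 6*7 + 4
7 = 1*4 + 3
4 = 1*3 + 1
3 = 3*1 + 0
gcd(3715, 4224) = 1, so the inverse exists.
Bézout: 1 = −1051*4224 + 1195*3715.
So 3715⁻¹ ≡ 1195 (mod 4224).

1195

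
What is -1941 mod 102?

99

-1941 = -20×102 + 99, so -1941 ≡ 99 (mod 102).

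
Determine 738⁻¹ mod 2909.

406

Run the extended Euclidean algorithm:
2909 = 3×738 + 695
738 = 1×695 + 43
695 = 16×43 + 7
43 = 6×7 + 1
7 = 7×1 + 0
gcd(738, 2909) = 1, so the inverse exists.
Bézout: 1 = −103×2909 + 406×738.
So 738⁻¹ ≡ 406 (mod 2909).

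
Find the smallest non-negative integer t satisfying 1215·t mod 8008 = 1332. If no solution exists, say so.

gcd(1215, 8008) = 1, so a unique solution mod 8008 exists.
1215⁻¹ ≡ 7863 (mod 8008).
t ≡ 7863·1332 ≡ 7060 (mod 8008).

7060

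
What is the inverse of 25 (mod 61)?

22

Run the extended Euclidean algorithm:
61 = 2*25 + 11
25 = 2*11 + 3
11 = 3*3 + 2
3 = 1*2 + 1
2 = 2*1 + 0
gcd(25, 61) = 1, so the inverse exists.
Bézout: 1 = −9*61 + 22*25.
So 25⁻¹ ≡ 22 (mod 61).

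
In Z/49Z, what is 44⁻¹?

Apply the Euclidean algorithm and back-substitute:
49 = 1*44 + 5
44 = 8*5 + 4
5 = 1*4 + 1
4 = 4*1 + 0
gcd(44, 49) = 1, so the inverse exists.
Back-substitute for 1:
1 = 1*5 − 1*4
  = −1*44 + 9*5
  = 9*49 − 10*44
So 44⁻¹ ≡ −10 ≡ 39 (mod 49).

39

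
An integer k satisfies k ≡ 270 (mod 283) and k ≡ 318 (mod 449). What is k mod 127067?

46116

283⁻¹ mod 449: 283*284 ≡ 1 (mod 449), so 283⁻¹ ≡ 284.
k = 270 + 283*((318 − 270)*284 mod 449) = 270 + 283*162 = 46116.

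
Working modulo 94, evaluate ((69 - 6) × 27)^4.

69 - 6 = 63
63 × 27 = 1701 ≡ 9 (mod 94)
(9)^4 ≡ 75 (mod 94)

75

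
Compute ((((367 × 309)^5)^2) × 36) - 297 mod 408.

75

367 × 309 = 113403 ≡ 387 (mod 408)
(387)^5 ≡ 387 (mod 408)
(387)^2 ≡ 33 (mod 408)
33 × 36 = 1188 ≡ 372 (mod 408)
372 - 297 = 75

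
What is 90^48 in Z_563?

280

Compute successive squares:
48 in binary is 110000, i.e. 48 = 32 + 16.
90^1 ≡ 90 (mod 563)
90^2 ≡ 90^2 = 8100 ≡ 218 (mod 563)
90^4 ≡ 218^2 = 47524 ≡ 232 (mod 563)
90^8 ≡ 232^2 = 53824 ≡ 339 (mod 563)
90^16 ≡ 339^2 = 114921 ≡ 69 (mod 563)
90^32 ≡ 69^2 = 4761 ≡ 257 (mod 563)
90^48 = 90^32 × 90^16 ≡ 257 × 69 (mod 563).
257 × 69 = 17733 ≡ 280 (mod 563).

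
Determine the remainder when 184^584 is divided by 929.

256

184^1 ≡ 184 (mod 929)
184^2 ≡ 184^2 = 33856 ≡ 412 (mod 929)
184^4 ≡ 412^2 = 169744 ≡ 666 (mod 929)
184^8 ≡ 666^2 = 443556 ≡ 423 (mod 929)
184^16 ≡ 423^2 = 178929 ≡ 561 (mod 929)
184^32 ≡ 561^2 = 314721 ≡ 719 (mod 929)
184^64 ≡ 719^2 = 516961 ≡ 437 (mod 929)
184^128 ≡ 437^2 = 190969 ≡ 524 (mod 929)
184^256 ≡ 524^2 = 274576 ≡ 521 (mod 929)
184^512 ≡ 521^2 = 271441 ≡ 173 (mod 929)
184^584 = 184^512 · 184^64 · 184^8 ≡ 173 · 437 · 423 (mod 929).
Accumulate the product:
173 · 437 = 75601 ≡ 352
352 · 423 = 148896 ≡ 256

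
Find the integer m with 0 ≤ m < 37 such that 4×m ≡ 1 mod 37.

37 = 9×4 + 1
4 = 4×1 + 0
gcd(4, 37) = 1, so the inverse exists.
Bézout: 1 = 1×37 − 9×4.
So 4⁻¹ ≡ −9 ≡ 28 (mod 37).

28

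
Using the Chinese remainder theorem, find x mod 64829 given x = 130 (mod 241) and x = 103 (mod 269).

241⁻¹ mod 269: 241×48 ≡ 1 (mod 269), so 241⁻¹ ≡ 48.
x = 130 + 241×((103 − 130)×48 mod 269) = 130 + 241×49 = 11939.
Check: 11939 mod 241 = 130, 11939 mod 269 = 103. ✓

11939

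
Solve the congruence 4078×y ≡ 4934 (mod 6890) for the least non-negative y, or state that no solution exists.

gcd(4078, 6890) = 2, and 2 | 4934, so solutions exist.
Divide through by 2: 2039×y ≡ 2467 (mod 3445).
2039⁻¹ ≡ 2879 (mod 3445).
y ≡ 2879×2467 ≡ 2348 (mod 3445).
The smallest non-negative solution is y = 2348.

2348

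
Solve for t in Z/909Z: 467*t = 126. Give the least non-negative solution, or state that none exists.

810

gcd(467, 909) = 1, so a unique solution mod 909 exists.
467⁻¹ ≡ 800 (mod 909).
t ≡ 800*126 ≡ 810 (mod 909).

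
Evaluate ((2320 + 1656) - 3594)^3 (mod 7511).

2320 + 1656 = 3976
3976 - 3594 = 382
(382)^3 ≡ 3837 (mod 7511)

3837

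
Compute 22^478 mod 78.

22

Compute successive squares:
478 in binary is 111011110, i.e. 478 = 256 + 128 + 64 + 16 + 8 + 4 + 2.
22^1 ≡ 22 (mod 78)
22^2 ≡ 22^2 = 484 ≡ 16 (mod 78)
22^4 ≡ 16^2 = 256 ≡ 22 (mod 78)
22^8 ≡ 22^2 = 484 ≡ 16 (mod 78)
22^16 ≡ 16^2 = 256 ≡ 22 (mod 78)
22^32 ≡ 22^2 = 484 ≡ 16 (mod 78)
22^64 ≡ 16^2 = 256 ≡ 22 (mod 78)
22^128 ≡ 22^2 = 484 ≡ 16 (mod 78)
22^256 ≡ 16^2 = 256 ≡ 22 (mod 78)
22^478 = 22^256 × 22^128 × 22^64 × 22^16 × 22^8 × 22^4 × 22^2 ≡ 22 × 16 × 22 × 22 × 16 × 22 × 16 (mod 78).
Accumulate the product:
22 × 16 = 352 ≡ 40
40 × 22 = 880 ≡ 22
22 × 22 = 484 ≡ 16
16 × 16 = 256 ≡ 22
22 × 22 = 484 ≡ 16
16 × 16 = 256 ≡ 22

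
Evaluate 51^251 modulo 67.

Compute successive squares:
251 in binary is 11111011, i.e. 251 = 128 + 64 + 32 + 16 + 8 + 2 + 1.
51^1 ≡ 51 (mod 67)
51^2 ≡ 51^2 = 2601 ≡ 55 (mod 67)
51^4 ≡ 55^2 = 3025 ≡ 10 (mod 67)
51^8 ≡ 10^2 = 100 ≡ 33 (mod 67)
51^16 ≡ 33^2 = 1089 ≡ 17 (mod 67)
51^32 ≡ 17^2 = 289 ≡ 21 (mod 67)
51^64 ≡ 21^2 = 441 ≡ 39 (mod 67)
51^128 ≡ 39^2 = 1521 ≡ 47 (mod 67)
51^251 = 51^128 · 51^64 · 51^32 · 51^16 · 51^8 · 51^2 · 51^1 ≡ 47 · 39 · 21 · 17 · 33 · 55 · 51 (mod 67).
Accumulate the product:
47 · 39 = 1833 ≡ 24
24 · 21 = 504 ≡ 35
35 · 17 = 595 ≡ 59
59 · 33 = 1947 ≡ 4
4 · 55 = 220 ≡ 19
19 · 51 = 969 ≡ 31

31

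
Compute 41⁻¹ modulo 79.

27

Apply the Euclidean algorithm and back-substitute:
79 = 1·41 + 38
41 = 1·38 + 3
38 = 12·3 + 2
3 = 1·2 + 1
2 = 2·1 + 0
gcd(41, 79) = 1, so the inverse exists.
Back-substitute for 1:
1 = 1·3 − 1·2
  = −1·38 + 13·3
  = 13·41 − 14·38
  = −14·79 + 27·41
So 41⁻¹ ≡ 27 (mod 79).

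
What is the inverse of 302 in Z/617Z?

617 = 2*302 + 13
302 = 23*13 + 3
13 = 4*3 + 1
3 = 3*1 + 0
gcd(302, 617) = 1, so the inverse exists.
Back-substitute for 1:
1 = 1*13 − 4*3
  = −4*302 + 93*13
  = 93*617 − 190*302
So 302⁻¹ ≡ −190 ≡ 427 (mod 617).

427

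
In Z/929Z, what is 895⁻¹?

Apply the Euclidean algorithm and back-substitute:
929 = 1*895 + 34
895 = 26*34 + 11
34 = 3*11 + 1
11 = 11*1 + 0
gcd(895, 929) = 1, so the inverse exists.
Bézout: 1 = 79*929 − 82*895.
So 895⁻¹ ≡ −82 ≡ 847 (mod 929).

847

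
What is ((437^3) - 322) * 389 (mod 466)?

(437)^3 ≡ 309 (mod 466)
309 - 322 = -13 ≡ 453 (mod 466)
453 * 389 = 176217 ≡ 69 (mod 466)

69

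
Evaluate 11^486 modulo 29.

Using repeated squaring:
486 in binary is 111100110, i.e. 486 = 256 + 128 + 64 + 32 + 4 + 2.
11^1 ≡ 11 (mod 29)
11^2 ≡ 11^2 = 121 ≡ 5 (mod 29)
11^4 ≡ 5^2 = 25 (mod 29)
11^8 ≡ 25^2 = 625 ≡ 16 (mod 29)
11^16 ≡ 16^2 = 256 ≡ 24 (mod 29)
11^32 ≡ 24^2 = 576 ≡ 25 (mod 29)
11^64 ≡ 25^2 = 625 ≡ 16 (mod 29)
11^128 ≡ 16^2 = 256 ≡ 24 (mod 29)
11^256 ≡ 24^2 = 576 ≡ 25 (mod 29)
11^486 = 11^256 × 11^128 × 11^64 × 11^32 × 11^4 × 11^2 ≡ 25 × 24 × 16 × 25 × 25 × 5 (mod 29).
Accumulate the product:
25 × 24 = 600 ≡ 20
20 × 16 = 320 ≡ 1
1 × 25 = 25
25 × 25 = 625 ≡ 16
16 × 5 = 80 ≡ 22

22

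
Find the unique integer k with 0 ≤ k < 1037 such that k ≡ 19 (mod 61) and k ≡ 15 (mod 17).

61⁻¹ mod 17: 61×12 ≡ 1 (mod 17), so 61⁻¹ ≡ 12.
k = 19 + 61×((15 − 19)×12 mod 17) = 19 + 61×3 = 202.
Check: 202 mod 61 = 19, 202 mod 17 = 15. ✓

202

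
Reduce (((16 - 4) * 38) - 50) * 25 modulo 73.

16 - 4 = 12
12 * 38 = 456 ≡ 18 (mod 73)
18 - 50 = -32 ≡ 41 (mod 73)
41 * 25 = 1025 ≡ 3 (mod 73)

3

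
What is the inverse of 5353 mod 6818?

2313

Apply the Euclidean algorithm and back-substitute:
6818 = 1×5353 + 1465
5353 = 3×1465 + 958
1465 = 1×958 + 507
958 = 1×507 + 451
507 = 1×451 + 56
451 = 8×56 + 3
56 = 18×3 + 2
3 = 1×2 + 1
2 = 2×1 + 0
gcd(5353, 6818) = 1, so the inverse exists.
Back-substitute for 1:
1 = 1×3 − 1×2
  = −1×56 + 19×3
  = 19×451 − 153×56
  = −153×507 + 172×451
  = 172×958 − 325×507
  = −325×1465 + 497×958
  = 497×5353 − 1816×1465
  = −1816×6818 + 2313×5353
So 5353⁻¹ ≡ 2313 (mod 6818).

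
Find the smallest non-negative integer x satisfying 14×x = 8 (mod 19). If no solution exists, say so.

gcd(14, 19) = 1, so a unique solution mod 19 exists.
14⁻¹ ≡ 15 (mod 19).
x ≡ 15×8 ≡ 6 (mod 19).

6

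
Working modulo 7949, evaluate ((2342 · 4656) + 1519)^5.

1068

2342 · 4656 = 10904352 ≡ 6273 (mod 7949)
6273 + 1519 = 7792
(7792)^5 ≡ 1068 (mod 7949)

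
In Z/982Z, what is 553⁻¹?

982 = 1·553 + 429
553 = 1·429 + 124
429 = 3·124 + 57
124 = 2·57 + 10
57 = 5·10 + 7
10 = 1·7 + 3
7 = 2·3 + 1
3 = 3·1 + 0
gcd(553, 982) = 1, so the inverse exists.
Back-substitute for 1:
1 = 1·7 − 2·3
  = −2·10 + 3·7
  = 3·57 − 17·10
  = −17·124 + 37·57
  = 37·429 − 128·124
  = −128·553 + 165·429
  = 165·982 − 293·553
So 553⁻¹ ≡ −293 ≡ 689 (mod 982).

689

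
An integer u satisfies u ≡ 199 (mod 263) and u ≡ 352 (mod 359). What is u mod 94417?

263⁻¹ mod 359: 263×86 ≡ 1 (mod 359), so 263⁻¹ ≡ 86.
u = 199 + 263×((352 − 199)×86 mod 359) = 199 + 263×234 = 61741.

61741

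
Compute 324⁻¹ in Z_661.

610

Apply the Euclidean algorithm and back-substitute:
661 = 2×324 + 13
324 = 24×13 + 12
13 = 1×12 + 1
12 = 12×1 + 0
gcd(324, 661) = 1, so the inverse exists.
Back-substitute for 1:
1 = 1×13 − 1×12
  = −1×324 + 25×13
  = 25×661 − 51×324
So 324⁻¹ ≡ −51 ≡ 610 (mod 661).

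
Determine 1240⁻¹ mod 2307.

2227

Apply the Euclidean algorithm and back-substitute:
2307 = 1·1240 + 1067
1240 = 1·1067 + 173
1067 = 6·173 + 29
173 = 5·29 + 28
29 = 1·28 + 1
28 = 28·1 + 0
gcd(1240, 2307) = 1, so the inverse exists.
Bézout: 1 = 43·2307 − 80·1240.
So 1240⁻¹ ≡ −80 ≡ 2227 (mod 2307).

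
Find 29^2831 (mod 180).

149

By square-and-multiply:
29^1 ≡ 29 (mod 180)
29^2 ≡ 29^2 = 841 ≡ 121 (mod 180)
29^4 ≡ 121^2 = 14641 ≡ 61 (mod 180)
29^8 ≡ 61^2 = 3721 ≡ 121 (mod 180)
29^16 ≡ 121^2 = 14641 ≡ 61 (mod 180)
29^32 ≡ 61^2 = 3721 ≡ 121 (mod 180)
29^64 ≡ 121^2 = 14641 ≡ 61 (mod 180)
29^128 ≡ 61^2 = 3721 ≡ 121 (mod 180)
29^256 ≡ 121^2 = 14641 ≡ 61 (mod 180)
29^512 ≡ 61^2 = 3721 ≡ 121 (mod 180)
29^1024 ≡ 121^2 = 14641 ≡ 61 (mod 180)
29^2048 ≡ 61^2 = 3721 ≡ 121 (mod 180)
29^2831 = 29^2048 × 29^512 × 29^256 × 29^8 × 29^4 × 29^2 × 29^1 ≡ 121 × 121 × 61 × 121 × 61 × 121 × 29 (mod 180).
Accumulate the product:
121 × 121 = 14641 ≡ 61
61 × 61 = 3721 ≡ 121
121 × 121 = 14641 ≡ 61
61 × 61 = 3721 ≡ 121
121 × 121 = 14641 ≡ 61
61 × 29 = 1769 ≡ 149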